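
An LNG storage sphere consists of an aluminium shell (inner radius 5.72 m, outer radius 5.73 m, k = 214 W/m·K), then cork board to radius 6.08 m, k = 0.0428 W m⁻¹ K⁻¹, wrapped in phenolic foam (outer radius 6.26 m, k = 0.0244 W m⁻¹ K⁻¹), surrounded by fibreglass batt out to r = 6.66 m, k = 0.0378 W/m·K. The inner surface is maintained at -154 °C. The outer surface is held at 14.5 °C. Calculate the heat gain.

Q = 3100 W

Series thermal resistances, inner to outer:
  R_aluminium = (1/5.72 − 1/5.73)/(4πk) = 3.051×10^-4/(4π·214) = 1.135×10^-7 K/W
  R_cork board = (1/5.73 − 1/6.08)/(4πk) = 0.01005/(4π·0.0428) = 0.01868 K/W
  R_phenolic foam = (1/6.08 − 1/6.26)/(4πk) = 0.004729/(4π·0.0244) = 0.01542 K/W
  R_fibreglass batt = (1/6.26 − 1/6.66)/(4πk) = 0.009594/(4π·0.0378) = 0.02020 K/W
ΣR = 1.135×10^-7 + 0.01868 + 0.01542 + 0.02020 = 0.05430 K/W
Q = ΔT/ΣR = (-154 °C − 14.5 °C)/0.05430 = -3100 W
(Negative Q ⇒ heat flows inward; heat gain = 3100 W.)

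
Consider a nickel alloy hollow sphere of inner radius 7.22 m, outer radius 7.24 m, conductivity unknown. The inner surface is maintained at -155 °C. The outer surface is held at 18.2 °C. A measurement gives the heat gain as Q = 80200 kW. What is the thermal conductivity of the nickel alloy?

k = 14.1 W/m·K

ΣR = ΔT/Q = |-155 − 18.2|/8.02×10^7 = 2.160×10^-6 K/W
(1/r₁−1/r₂)/(4πk) = 2.160×10^-6 ⇒ k = 3.826×10^-4/(4π·2.160×10^-6) = 14.1 W/m·K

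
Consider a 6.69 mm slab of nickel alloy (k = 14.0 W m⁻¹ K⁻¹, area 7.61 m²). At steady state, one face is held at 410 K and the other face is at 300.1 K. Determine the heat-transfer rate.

Q = kA·ΔT/L = 14.0 × 7.61 × |410 K − 300.1 K| / 0.00669 = 1.75×10^6 W

Q = 1750 kW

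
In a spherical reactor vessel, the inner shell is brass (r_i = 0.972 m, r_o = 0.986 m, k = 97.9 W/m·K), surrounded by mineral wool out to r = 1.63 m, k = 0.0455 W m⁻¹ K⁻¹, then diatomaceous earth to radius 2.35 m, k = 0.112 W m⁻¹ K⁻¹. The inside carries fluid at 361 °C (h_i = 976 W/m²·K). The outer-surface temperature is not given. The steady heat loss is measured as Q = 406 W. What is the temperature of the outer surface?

Sum the resistances:
  R_conv,in = 1/(4πr²h) = 1/(4π·0.972²·976) = 8.630×10^-5 K/W
  R_brass = (1/0.972 − 1/0.986)/(4πk) = 0.01461/(4π·97.9) = 1.187×10^-5 K/W
  R_mineral wool = (1/0.986 − 1/1.63)/(4πk) = 0.4007/(4π·0.0455) = 0.7008 K/W
  R_diatomaceous earth = (1/1.63 − 1/2.35)/(4πk) = 0.1880/(4π·0.112) = 0.1336 K/W
ΣR = 0.8345 K/W
ΔT = Q·ΣR = 406 × 0.8345 = 338.8 K
Heat flows outward, so T_out = T_in − ΔT = 361 − 338.8 = 22.2 °C

T_out = 22.2 °C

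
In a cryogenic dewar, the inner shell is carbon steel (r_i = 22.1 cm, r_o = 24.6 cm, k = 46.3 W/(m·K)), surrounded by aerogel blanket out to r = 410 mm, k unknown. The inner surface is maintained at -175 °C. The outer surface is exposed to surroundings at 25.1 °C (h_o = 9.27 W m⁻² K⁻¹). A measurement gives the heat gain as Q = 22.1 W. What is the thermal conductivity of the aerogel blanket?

ΣR = ΔT/Q = |-175 − 25.1|/22.1 = 9.054 K/W
Known resistances:
  R_carbon steel = (1/0.221 − 1/0.246)/(4πk) = 0.4598/(4π·46.3) = 7.904×10^-4 K/W
  R_conv,out = 1/(4πr²h) = 1/(4π·0.410²·9.27) = 0.05107 K/W
R_aerogel blanket = ΣR − ΣR_known = 9.054 − 0.05186 = 9.002 K/W
(1/r₁−1/r₂)/(4πk) = 9.002 ⇒ k = 1.626/(4π·9.002) = 0.0144 W/m·K

k = 0.0144 W/m·K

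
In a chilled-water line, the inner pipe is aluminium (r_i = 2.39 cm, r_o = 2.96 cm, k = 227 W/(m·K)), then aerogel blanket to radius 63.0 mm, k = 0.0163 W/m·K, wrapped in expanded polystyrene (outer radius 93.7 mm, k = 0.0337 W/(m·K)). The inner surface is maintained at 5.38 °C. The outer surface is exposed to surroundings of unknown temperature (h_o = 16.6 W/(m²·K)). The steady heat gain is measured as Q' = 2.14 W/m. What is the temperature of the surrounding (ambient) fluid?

Series resistances:
  R'_aluminium = ln(0.0296/0.0239)/(2πk) = 0.2139/(2π·227) = 1.500×10^-4 m·K/W
  R'_aerogel blanket = ln(0.0630/0.0296)/(2πk) = 0.7554/(2π·0.0163) = 7.375 m·K/W
  R'_expanded polystyrene = ln(0.0937/0.0630)/(2πk) = 0.3970/(2π·0.0337) = 1.875 m·K/W
  R'_conv,out = 1/(2πr h) = 1/(2π·0.0937·16.6) = 0.1023 m·K/W
ΣR = 9.353 m·K/W
ΔT = Q'·ΣR = 2.14 × 9.353 = 20.02 K
Heat flows inward, so T_out = T_in + ΔT = 5.38 + 20.02 = 25.4 °C

T_out = 25.4 °C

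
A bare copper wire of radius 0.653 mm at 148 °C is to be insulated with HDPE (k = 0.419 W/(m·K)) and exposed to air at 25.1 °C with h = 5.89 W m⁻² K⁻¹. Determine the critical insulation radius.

For a cylinder, r_cr = k_ins/h = 0.419/5.89 = 0.0711 m = 7.11 cm

r_cr = 7.11 cm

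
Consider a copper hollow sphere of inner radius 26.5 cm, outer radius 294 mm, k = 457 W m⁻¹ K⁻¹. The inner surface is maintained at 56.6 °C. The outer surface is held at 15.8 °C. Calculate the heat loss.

Q = 6.29×10^5 W

Q = 4πk·ΔT/(1/r₁ − 1/r₂) = 4π × 457 × 40.8 / (1/0.265 − 1/0.294) = 6.29×10^5 W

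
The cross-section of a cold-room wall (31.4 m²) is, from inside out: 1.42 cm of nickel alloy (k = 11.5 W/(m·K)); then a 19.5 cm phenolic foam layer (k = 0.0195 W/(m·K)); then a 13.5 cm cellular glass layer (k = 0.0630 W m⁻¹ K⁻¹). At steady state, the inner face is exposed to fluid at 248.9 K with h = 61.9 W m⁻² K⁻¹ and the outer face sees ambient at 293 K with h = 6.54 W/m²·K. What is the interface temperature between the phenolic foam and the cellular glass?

T = 284.8 K

Treat each layer as a resistance in series:
  R_conv,in = 1/(hA) = 1/(61.9·31.4) = 5.145×10^-4 K/W
  R_nickel alloy = L/(kA) = 0.0142/(11.5·31.4) = 3.932×10^-5 K/W
  R_phenolic foam = L/(kA) = 0.195/(0.0195·31.4) = 0.3185 K/W
  R_cellular glass = L/(kA) = 0.135/(0.0630·31.4) = 0.06824 K/W
  R_conv,out = 1/(hA) = 1/(6.54·31.4) = 0.004870 K/W
ΣR = 5.145×10^-4 + 3.932×10^-5 + 0.3185 + 0.06824 + 0.004870 = 0.3922 K/W
Q = ΔT/ΣR = (248.9 K − 293 K)/0.3922 = -112.4 W
From the inner boundary to the phenolic foam/cellular glass interface, ΣR_partial = 0.3191 K/W.
T_interface = T_in − Q·ΣR_partial = 248.9 K − (-112.4)(0.3191) = 284.8 K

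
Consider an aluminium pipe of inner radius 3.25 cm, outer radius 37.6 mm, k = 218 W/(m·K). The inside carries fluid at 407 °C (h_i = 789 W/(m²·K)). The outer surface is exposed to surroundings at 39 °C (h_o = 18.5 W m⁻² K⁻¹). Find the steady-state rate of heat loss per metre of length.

Q' = 1570 W/m

Resistance network (inner→outer):
  R'_conv,in = 1/(2πr h) = 1/(2π·0.0325·789) = 0.006207 m·K/W
  R'_aluminium = ln(0.0376/0.0325)/(2πk) = 0.1458/(2π·218) = 1.064×10^-4 m·K/W
  R'_conv,out = 1/(2πr h) = 1/(2π·0.0376·18.5) = 0.2288 m·K/W
ΣR = 0.006207 + 1.064×10^-4 + 0.2288 = 0.2351 m·K/W
Q' = ΔT/ΣR = (407 °C − 39 °C)/0.2351 = 1570 W/m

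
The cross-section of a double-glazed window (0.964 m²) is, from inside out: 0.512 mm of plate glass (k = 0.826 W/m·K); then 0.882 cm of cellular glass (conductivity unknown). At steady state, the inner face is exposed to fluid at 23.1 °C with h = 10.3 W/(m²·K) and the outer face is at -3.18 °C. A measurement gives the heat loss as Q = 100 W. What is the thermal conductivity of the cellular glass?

k = 0.0567 W/m·K

ΣR = ΔT/Q = |23.1 − -3.18|/100 = 0.2628 K/W
Known resistances:
  R_conv,in = 1/(hA) = 1/(10.3·0.964) = 0.1007 K/W
  R_plate glass = L/(kA) = 5.12×10^-4/(0.826·0.964) = 6.430×10^-4 K/W
R_cellular glass = ΣR − ΣR_known = 0.2628 − 0.1013 = 0.1615 K/W
L/(kA) = 0.1615 ⇒ k = 0.00882/(0.1615·0.964) = 0.0567 W/m·K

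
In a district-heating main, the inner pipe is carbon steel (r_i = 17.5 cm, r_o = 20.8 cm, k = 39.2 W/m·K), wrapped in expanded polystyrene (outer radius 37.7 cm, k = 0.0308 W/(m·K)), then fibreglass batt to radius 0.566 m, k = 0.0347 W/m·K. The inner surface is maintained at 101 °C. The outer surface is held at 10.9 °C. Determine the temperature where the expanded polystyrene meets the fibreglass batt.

T = 44.9 °C

Series thermal resistances, inner to outer:
  R'_carbon steel = ln(0.208/0.175)/(2πk) = 0.1728/(2π·39.2) = 7.014×10^-4 m·K/W
  R'_expanded polystyrene = ln(0.377/0.208)/(2πk) = 0.5947/(2π·0.0308) = 3.073 m·K/W
  R'_fibreglass batt = ln(0.566/0.377)/(2πk) = 0.4063/(2π·0.0347) = 1.864 m·K/W
ΣR = 7.014×10^-4 + 3.073 + 1.864 = 4.938 m·K/W
Q' = ΔT/ΣR = (101 °C − 10.9 °C)/4.938 = 18.25 W/m
From the inner boundary to the expanded polystyrene/fibreglass batt interface, ΣR_partial = 3.074 m·K/W.
T_interface = T_in − Q'·ΣR_partial = 101 °C − (18.25)(3.074) = 44.9 °C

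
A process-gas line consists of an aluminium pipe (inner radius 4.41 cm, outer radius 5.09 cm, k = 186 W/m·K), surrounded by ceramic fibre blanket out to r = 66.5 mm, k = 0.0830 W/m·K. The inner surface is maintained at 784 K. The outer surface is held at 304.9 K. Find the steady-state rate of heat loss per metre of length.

Resistance network (inner→outer):
  R'_aluminium = ln(0.0509/0.0441)/(2πk) = 0.1434/(2π·186) = 1.227×10^-4 m·K/W
  R'_ceramic fibre blanket = ln(0.0665/0.0509)/(2πk) = 0.2673/(2π·0.0830) = 0.5126 m·K/W
ΣR = 1.227×10^-4 + 0.5126 = 0.5127 m·K/W
Q' = ΔT/ΣR = (784 K − 304.9 K)/0.5127 = 934 W/m

Q' = 934 W/m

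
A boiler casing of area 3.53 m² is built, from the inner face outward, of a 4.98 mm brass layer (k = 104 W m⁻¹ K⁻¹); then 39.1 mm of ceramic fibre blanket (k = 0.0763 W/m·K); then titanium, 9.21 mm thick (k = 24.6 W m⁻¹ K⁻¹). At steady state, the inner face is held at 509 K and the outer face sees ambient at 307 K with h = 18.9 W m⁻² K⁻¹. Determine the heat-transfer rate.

Q = 1260 W

Series thermal resistances, inner to outer:
  R_brass = L/(kA) = 0.00498/(104·3.53) = 1.357×10^-5 K/W
  R_ceramic fibre blanket = L/(kA) = 0.0391/(0.0763·3.53) = 0.1452 K/W
  R_titanium = L/(kA) = 0.00921/(24.6·3.53) = 1.061×10^-4 K/W
  R_conv,out = 1/(hA) = 1/(18.9·3.53) = 0.01499 K/W
ΣR = 1.357×10^-5 + 0.1452 + 1.061×10^-4 + 0.01499 = 0.1603 K/W
Q = ΔT/ΣR = (509 K − 307 K)/0.1603 = 1260 W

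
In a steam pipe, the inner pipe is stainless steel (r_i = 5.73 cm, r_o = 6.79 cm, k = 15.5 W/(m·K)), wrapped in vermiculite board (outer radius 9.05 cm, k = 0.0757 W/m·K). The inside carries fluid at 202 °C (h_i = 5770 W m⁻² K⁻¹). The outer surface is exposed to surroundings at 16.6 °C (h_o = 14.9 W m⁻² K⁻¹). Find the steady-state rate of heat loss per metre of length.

Treat each layer as a resistance in series:
  R'_conv,in = 1/(2πr h) = 1/(2π·0.0573·5770) = 4.814×10^-4 m·K/W
  R'_stainless steel = ln(0.0679/0.0573)/(2πk) = 0.1697/(2π·15.5) = 0.001743 m·K/W
  R'_vermiculite board = ln(0.0905/0.0679)/(2πk) = 0.2873/(2π·0.0757) = 0.6041 m·K/W
  R'_conv,out = 1/(2πr h) = 1/(2π·0.0905·14.9) = 0.1180 m·K/W
ΣR = 4.814×10^-4 + 0.001743 + 0.6041 + 0.1180 = 0.7243 m·K/W
Q' = ΔT/ΣR = (202 °C − 16.6 °C)/0.7243 = 256 W/m

Q' = 256 W/m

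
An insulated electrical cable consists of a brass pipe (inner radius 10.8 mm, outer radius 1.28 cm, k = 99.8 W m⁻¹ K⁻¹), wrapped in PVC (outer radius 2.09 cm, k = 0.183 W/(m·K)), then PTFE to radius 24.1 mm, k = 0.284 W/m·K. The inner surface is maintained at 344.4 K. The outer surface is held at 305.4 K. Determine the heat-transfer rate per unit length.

Q' = 77.0 W/m

Resistance network (inner→outer):
  R'_brass = ln(0.0128/0.0108)/(2πk) = 0.1699/(2π·99.8) = 2.709×10^-4 m·K/W
  R'_PVC = ln(0.0209/0.0128)/(2πk) = 0.4903/(2π·0.183) = 0.4264 m·K/W
  R'_PTFE = ln(0.0241/0.0209)/(2πk) = 0.1425/(2π·0.284) = 0.07984 m·K/W
ΣR = 2.709×10^-4 + 0.4264 + 0.07984 = 0.5065 m·K/W
Q' = ΔT/ΣR = (344.4 K − 305.4 K)/0.5065 = 77.0 W/m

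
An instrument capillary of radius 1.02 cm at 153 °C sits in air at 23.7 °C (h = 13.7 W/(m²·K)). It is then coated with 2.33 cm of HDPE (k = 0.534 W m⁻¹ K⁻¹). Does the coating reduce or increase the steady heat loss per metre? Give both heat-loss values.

Critical radius for a cylinder: r_cr = k/h = 0.0390 m = 3.90 cm.
Outer radius after coating: r₂ = 0.0102 + 0.0233 = 0.0335 m.
Since r₁ < r_cr and r₂ ≤ r_cr, the coating moves toward the maximum at r_cr — heat loss rises.
Bare: R = 1/(2πr₁h) = 1.139 m·K/W; Q = 129.3/1.139 = 114 W/m.
Coated: R = R_cond + R_conv = 0.7012 m·K/W; Q = 129.3/0.7012 = 184 W/m.

increases: 114 → 184 W/m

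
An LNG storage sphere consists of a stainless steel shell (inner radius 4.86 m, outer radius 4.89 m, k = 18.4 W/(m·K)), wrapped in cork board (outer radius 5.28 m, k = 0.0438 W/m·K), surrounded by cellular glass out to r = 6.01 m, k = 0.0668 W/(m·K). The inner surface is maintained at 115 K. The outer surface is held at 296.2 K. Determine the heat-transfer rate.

Q = 3.30 kW

Resistance network (inner→outer):
  R_stainless steel = (1/4.86 − 1/4.89)/(4πk) = 0.001262/(4π·18.4) = 5.459×10^-6 K/W
  R_cork board = (1/4.89 − 1/5.28)/(4πk) = 0.01511/(4π·0.0438) = 0.02744 K/W
  R_cellular glass = (1/5.28 − 1/6.01)/(4πk) = 0.02300/(4π·0.0668) = 0.02740 K/W
ΣR = 5.459×10^-6 + 0.02744 + 0.02740 = 0.05485 K/W
Q = ΔT/ΣR = (115 K − 296.2 K)/0.05485 = -3300 W
(Negative Q ⇒ heat flows inward; heat gain = 3300 W.)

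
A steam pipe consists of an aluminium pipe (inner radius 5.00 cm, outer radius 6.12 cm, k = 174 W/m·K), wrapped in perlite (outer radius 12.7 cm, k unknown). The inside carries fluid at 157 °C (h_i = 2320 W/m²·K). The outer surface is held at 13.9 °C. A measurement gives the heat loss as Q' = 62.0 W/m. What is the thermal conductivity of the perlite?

ΣR = ΔT/Q' = |157 − 13.9|/62.0 = 2.308 m·K/W
Known resistances:
  R'_conv,in = 1/(2πr h) = 1/(2π·0.0500·2320) = 0.001372 m·K/W
  R'_aluminium = ln(0.0612/0.0500)/(2πk) = 0.2021/(2π·174) = 1.849×10^-4 m·K/W
R_perlite = ΣR − ΣR_known = 2.308 − 0.001557 = 2.306 m·K/W
ln(r₂/r₁)/(2πk) = 2.306 ⇒ k = 0.7300/(2π·2.306) = 0.0504 W/m·K

k = 0.0504 W/m·K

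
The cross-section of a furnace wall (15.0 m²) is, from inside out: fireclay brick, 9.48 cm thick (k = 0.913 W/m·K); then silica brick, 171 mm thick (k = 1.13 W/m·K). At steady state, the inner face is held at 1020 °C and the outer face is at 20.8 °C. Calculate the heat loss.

Resistance network (inner→outer):
  R_fireclay brick = L/(kA) = 0.0948/(0.913·15.0) = 0.006922 K/W
  R_silica brick = L/(kA) = 0.171/(1.13·15.0) = 0.01009 K/W
ΣR = 0.006922 + 0.01009 = 0.01701 K/W
Q = ΔT/ΣR = (1020 °C − 20.8 °C)/0.01701 = 58700 W

Q = 58.7 kW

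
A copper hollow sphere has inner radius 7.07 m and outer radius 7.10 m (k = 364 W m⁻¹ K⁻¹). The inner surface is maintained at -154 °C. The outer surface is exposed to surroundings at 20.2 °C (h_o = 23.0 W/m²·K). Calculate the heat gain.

Q = 2530 kW

Treat each layer as a resistance in series:
  R_copper = (1/7.07 − 1/7.10)/(4πk) = 5.976×10^-4/(4π·364) = 1.307×10^-7 K/W
  R_conv,out = 1/(4πr²h) = 1/(4π·7.10²·23.0) = 6.863×10^-5 K/W
ΣR = 1.307×10^-7 + 6.863×10^-5 = 6.876×10^-5 K/W
Q = ΔT/ΣR = (-154 °C − 20.2 °C)/6.876×10^-5 = -2.53×10^6 W
(Negative Q ⇒ heat flows inward; heat gain = 2.53×10^6 W.)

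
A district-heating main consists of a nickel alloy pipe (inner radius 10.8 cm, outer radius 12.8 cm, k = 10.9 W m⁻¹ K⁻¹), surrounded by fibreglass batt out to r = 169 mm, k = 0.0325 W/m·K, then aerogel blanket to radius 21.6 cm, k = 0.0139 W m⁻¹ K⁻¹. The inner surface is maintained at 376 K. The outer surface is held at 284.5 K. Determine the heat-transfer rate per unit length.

Resistance network (inner→outer):
  R'_nickel alloy = ln(0.128/0.108)/(2πk) = 0.1699/(2π·10.9) = 0.002481 m·K/W
  R'_fibreglass batt = ln(0.169/0.128)/(2πk) = 0.2779/(2π·0.0325) = 1.361 m·K/W
  R'_aerogel blanket = ln(0.216/0.169)/(2πk) = 0.2454/(2π·0.0139) = 2.810 m·K/W
ΣR = 0.002481 + 1.361 + 2.810 = 4.173 m·K/W
Q' = ΔT/ΣR = (376 K − 284.5 K)/4.173 = 21.9 W/m

Q' = 21.9 W/m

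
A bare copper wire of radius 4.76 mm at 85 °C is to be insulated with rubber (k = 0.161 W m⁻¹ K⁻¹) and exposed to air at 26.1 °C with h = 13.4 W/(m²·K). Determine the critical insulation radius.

r_cr = 1.20 cm

For a cylinder, r_cr = k_ins/h = 0.161/13.4 = 0.0120 m = 1.20 cm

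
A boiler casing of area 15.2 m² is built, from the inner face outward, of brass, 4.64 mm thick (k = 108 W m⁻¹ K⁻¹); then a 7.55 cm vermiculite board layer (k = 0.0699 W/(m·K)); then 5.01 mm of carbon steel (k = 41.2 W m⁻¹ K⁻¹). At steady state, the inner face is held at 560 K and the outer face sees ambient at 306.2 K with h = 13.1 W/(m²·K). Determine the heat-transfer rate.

Treat each layer as a resistance in series:
  R_brass = L/(kA) = 0.00464/(108·15.2) = 2.827×10^-6 K/W
  R_vermiculite board = L/(kA) = 0.0755/(0.0699·15.2) = 0.07106 K/W
  R_carbon steel = L/(kA) = 0.00501/(41.2·15.2) = 8.000×10^-6 K/W
  R_conv,out = 1/(hA) = 1/(13.1·15.2) = 0.005022 K/W
ΣR = 2.827×10^-6 + 0.07106 + 8.000×10^-6 + 0.005022 = 0.07609 K/W
Q = ΔT/ΣR = (560 K − 306.2 K)/0.07609 = 3340 W

Q = 3.34 kW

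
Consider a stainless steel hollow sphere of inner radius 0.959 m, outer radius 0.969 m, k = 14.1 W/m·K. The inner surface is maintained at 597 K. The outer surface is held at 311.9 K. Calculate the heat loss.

Q = 4.69×10^6 W

Q = 4πk·ΔT/(1/r₁ − 1/r₂) = 4π × 14.1 × 285.1 / (1/0.959 − 1/0.969) = 4.69×10^6 W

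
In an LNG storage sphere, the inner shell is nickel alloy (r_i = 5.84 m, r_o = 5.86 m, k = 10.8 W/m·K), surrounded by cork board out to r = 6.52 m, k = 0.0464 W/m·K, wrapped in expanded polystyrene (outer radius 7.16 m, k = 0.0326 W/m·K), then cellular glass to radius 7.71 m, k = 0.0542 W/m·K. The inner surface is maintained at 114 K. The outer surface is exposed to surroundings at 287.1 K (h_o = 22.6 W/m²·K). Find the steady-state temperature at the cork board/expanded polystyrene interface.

Resistance network (inner→outer):
  R_nickel alloy = (1/5.84 − 1/5.86)/(4πk) = 5.844×10^-4/(4π·10.8) = 4.306×10^-6 K/W
  R_cork board = (1/5.86 − 1/6.52)/(4πk) = 0.01727/(4π·0.0464) = 0.02963 K/W
  R_expanded polystyrene = (1/6.52 − 1/7.16)/(4πk) = 0.01371/(4π·0.0326) = 0.03347 K/W
  R_cellular glass = (1/7.16 − 1/7.71)/(4πk) = 0.009963/(4π·0.0542) = 0.01463 K/W
  R_conv,out = 1/(4πr²h) = 1/(4π·7.71²·22.6) = 5.923×10^-5 K/W
ΣR = 4.306×10^-6 + 0.02963 + 0.03347 + 0.01463 + 5.923×10^-5 = 0.07779 K/W
Q = ΔT/ΣR = (114 K − 287.1 K)/0.07779 = -2225 W
From the inner boundary to the cork board/expanded polystyrene interface, ΣR_partial = 0.02963 K/W.
T_interface = T_in − Q·ΣR_partial = 114 K − (-2225)(0.02963) = 179.9 K

T = 179.9 K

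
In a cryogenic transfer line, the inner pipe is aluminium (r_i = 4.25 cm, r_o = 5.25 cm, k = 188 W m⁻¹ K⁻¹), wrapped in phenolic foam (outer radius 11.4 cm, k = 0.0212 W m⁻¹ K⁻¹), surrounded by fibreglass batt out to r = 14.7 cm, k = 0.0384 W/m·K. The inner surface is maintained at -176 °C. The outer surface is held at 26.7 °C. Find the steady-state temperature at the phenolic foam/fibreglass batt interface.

T = -4.4 °C

Series thermal resistances, inner to outer:
  R'_aluminium = ln(0.0525/0.0425)/(2πk) = 0.2113/(2π·188) = 1.789×10^-4 m·K/W
  R'_phenolic foam = ln(0.114/0.0525)/(2πk) = 0.7754/(2π·0.0212) = 5.821 m·K/W
  R'_fibreglass batt = ln(0.147/0.114)/(2πk) = 0.2542/(2π·0.0384) = 1.054 m·K/W
ΣR = 1.789×10^-4 + 5.821 + 1.054 = 6.875 m·K/W
Q' = ΔT/ΣR = (-176 °C − 26.7 °C)/6.875 = -29.48 W/m
From the inner boundary to the phenolic foam/fibreglass batt interface, ΣR_partial = 5.821 m·K/W.
T_interface = T_in − Q'·ΣR_partial = -176 °C − (-29.48)(5.821) = -4.4 °C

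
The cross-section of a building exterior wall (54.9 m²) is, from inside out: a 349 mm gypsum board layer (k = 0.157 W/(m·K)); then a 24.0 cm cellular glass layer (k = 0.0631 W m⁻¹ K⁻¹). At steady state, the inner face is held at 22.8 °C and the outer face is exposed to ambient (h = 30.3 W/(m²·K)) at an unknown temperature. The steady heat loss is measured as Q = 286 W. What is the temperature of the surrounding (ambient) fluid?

T_out = -8.77 °C

Sum the resistances:
  R_gypsum board = L/(kA) = 0.349/(0.157·54.9) = 0.04049 K/W
  R_cellular glass = L/(kA) = 0.240/(0.0631·54.9) = 0.06928 K/W
  R_conv,out = 1/(hA) = 1/(30.3·54.9) = 6.012×10^-4 K/W
ΣR = 0.1104 K/W
ΔT = Q·ΣR = 286 × 0.1104 = 31.57 K
Heat flows outward, so T_out = T_in − ΔT = 22.8 − 31.57 = -8.77 °C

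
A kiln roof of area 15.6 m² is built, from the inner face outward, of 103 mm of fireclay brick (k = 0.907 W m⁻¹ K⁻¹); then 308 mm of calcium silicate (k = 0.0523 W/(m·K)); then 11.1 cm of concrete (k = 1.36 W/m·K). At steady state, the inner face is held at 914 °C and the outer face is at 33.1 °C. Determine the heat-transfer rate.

Q = 2260 W

Treat each layer as a resistance in series:
  R_fireclay brick = L/(kA) = 0.103/(0.907·15.6) = 0.007280 K/W
  R_calcium silicate = L/(kA) = 0.308/(0.0523·15.6) = 0.3775 K/W
  R_concrete = L/(kA) = 0.111/(1.36·15.6) = 0.005232 K/W
ΣR = 0.007280 + 0.3775 + 0.005232 = 0.3900 K/W
Q = ΔT/ΣR = (914 °C − 33.1 °C)/0.3900 = 2260 W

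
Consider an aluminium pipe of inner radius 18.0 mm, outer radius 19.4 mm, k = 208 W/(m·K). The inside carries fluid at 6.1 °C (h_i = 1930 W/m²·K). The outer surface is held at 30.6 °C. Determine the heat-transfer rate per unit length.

Resistance network (inner→outer):
  R'_conv,in = 1/(2πr h) = 1/(2π·0.0180·1930) = 0.004581 m·K/W
  R'_aluminium = ln(0.0194/0.0180)/(2πk) = 0.07490/(2π·208) = 5.731×10^-5 m·K/W
ΣR = 0.004581 + 5.731×10^-5 = 0.004638 m·K/W
Q' = ΔT/ΣR = (6.1 °C − 30.6 °C)/0.004638 = -5280 W/m
(Negative Q' ⇒ heat flows inward; heat gain = 5280 W/m.)

Q' = 5280 W/m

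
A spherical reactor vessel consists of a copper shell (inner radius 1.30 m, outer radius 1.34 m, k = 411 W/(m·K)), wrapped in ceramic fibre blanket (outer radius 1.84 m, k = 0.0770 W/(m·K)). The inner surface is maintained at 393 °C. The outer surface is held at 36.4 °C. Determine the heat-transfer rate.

Resistance network (inner→outer):
  R_copper = (1/1.30 − 1/1.34)/(4πk) = 0.02296/(4π·411) = 4.446×10^-6 K/W
  R_ceramic fibre blanket = (1/1.34 − 1/1.84)/(4πk) = 0.2028/(4π·0.0770) = 0.2096 K/W
ΣR = 4.446×10^-6 + 0.2096 = 0.2096 K/W
Q = ΔT/ΣR = (393 °C − 36.4 °C)/0.2096 = 1700 W

Q = 1700 W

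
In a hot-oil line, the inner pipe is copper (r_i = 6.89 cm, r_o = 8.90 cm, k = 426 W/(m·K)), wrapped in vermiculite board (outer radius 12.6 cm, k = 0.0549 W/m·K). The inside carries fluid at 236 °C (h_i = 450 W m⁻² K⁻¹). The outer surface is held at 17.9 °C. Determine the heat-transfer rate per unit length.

Q' = 215 W/m

Resistance network (inner→outer):
  R'_conv,in = 1/(2πr h) = 1/(2π·0.0689·450) = 0.005133 m·K/W
  R'_copper = ln(0.0890/0.0689)/(2πk) = 0.2560/(2π·426) = 9.564×10^-5 m·K/W
  R'_vermiculite board = ln(0.126/0.0890)/(2πk) = 0.3476/(2π·0.0549) = 1.008 m·K/W
ΣR = 0.005133 + 9.564×10^-5 + 1.008 = 1.013 m·K/W
Q' = ΔT/ΣR = (236 °C − 17.9 °C)/1.013 = 215 W/m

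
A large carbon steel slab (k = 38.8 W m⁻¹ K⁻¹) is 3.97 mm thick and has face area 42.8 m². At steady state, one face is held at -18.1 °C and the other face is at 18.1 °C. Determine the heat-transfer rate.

Q = kA·ΔT/L = 38.8 × 42.8 × |-18.1 °C − 18.1 °C| / 0.00397 = 1.51×10^7 W

Q = 15100 kW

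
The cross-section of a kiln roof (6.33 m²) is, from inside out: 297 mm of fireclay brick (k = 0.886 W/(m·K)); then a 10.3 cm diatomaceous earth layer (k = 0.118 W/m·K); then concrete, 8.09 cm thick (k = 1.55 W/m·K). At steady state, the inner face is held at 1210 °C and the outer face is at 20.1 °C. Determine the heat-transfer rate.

Q = 5.98 kW

Resistance network (inner→outer):
  R_fireclay brick = L/(kA) = 0.297/(0.886·6.33) = 0.05296 K/W
  R_diatomaceous earth = L/(kA) = 0.103/(0.118·6.33) = 0.1379 K/W
  R_concrete = L/(kA) = 0.0809/(1.55·6.33) = 0.008245 K/W
ΣR = 0.05296 + 0.1379 + 0.008245 = 0.1991 K/W
Q = ΔT/ΣR = (1210 °C − 20.1 °C)/0.1991 = 5980 W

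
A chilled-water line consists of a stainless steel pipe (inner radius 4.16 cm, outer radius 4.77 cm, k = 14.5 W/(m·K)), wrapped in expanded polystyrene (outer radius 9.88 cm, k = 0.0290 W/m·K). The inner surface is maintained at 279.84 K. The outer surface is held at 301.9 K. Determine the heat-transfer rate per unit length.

Treat each layer as a resistance in series:
  R'_stainless steel = ln(0.0477/0.0416)/(2πk) = 0.1368/(2π·14.5) = 0.001502 m·K/W
  R'_expanded polystyrene = ln(0.0988/0.0477)/(2πk) = 0.7282/(2π·0.0290) = 3.996 m·K/W
ΣR = 0.001502 + 3.996 = 3.998 m·K/W
Q' = ΔT/ΣR = (279.84 K − 301.9 K)/3.998 = -5.52 W/m
(Negative Q' ⇒ heat flows inward; heat gain = 5.52 W/m.)

Q' = 5.52 W/m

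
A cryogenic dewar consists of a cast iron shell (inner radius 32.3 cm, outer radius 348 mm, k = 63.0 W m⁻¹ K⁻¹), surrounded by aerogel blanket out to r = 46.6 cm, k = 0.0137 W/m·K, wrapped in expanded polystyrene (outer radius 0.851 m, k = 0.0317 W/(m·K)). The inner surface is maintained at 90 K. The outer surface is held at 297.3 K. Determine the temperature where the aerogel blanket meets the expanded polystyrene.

T = 221.5 K

Series thermal resistances, inner to outer:
  R_cast iron = (1/0.323 − 1/0.348)/(4πk) = 0.2224/(4π·63.0) = 2.809×10^-4 K/W
  R_aerogel blanket = (1/0.348 − 1/0.466)/(4πk) = 0.7276/(4π·0.0137) = 4.227 K/W
  R_expanded polystyrene = (1/0.466 − 1/0.851)/(4πk) = 0.9708/(4π·0.0317) = 2.437 K/W
ΣR = 2.809×10^-4 + 4.227 + 2.437 = 6.664 K/W
Q = ΔT/ΣR = (90 K − 297.3 K)/6.664 = -31.11 W
From the inner boundary to the aerogel blanket/expanded polystyrene interface, ΣR_partial = 4.227 K/W.
T_interface = T_in − Q·ΣR_partial = 90 K − (-31.11)(4.227) = 221.5 K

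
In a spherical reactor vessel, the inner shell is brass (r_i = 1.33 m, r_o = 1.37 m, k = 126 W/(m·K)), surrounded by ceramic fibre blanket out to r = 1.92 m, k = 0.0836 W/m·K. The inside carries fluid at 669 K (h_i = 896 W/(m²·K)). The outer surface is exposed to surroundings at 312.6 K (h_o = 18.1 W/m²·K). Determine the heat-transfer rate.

Q = 1780 W

Resistance network (inner→outer):
  R_conv,in = 1/(4πr²h) = 1/(4π·1.33²·896) = 5.021×10^-5 K/W
  R_brass = (1/1.33 − 1/1.37)/(4πk) = 0.02195/(4π·126) = 1.386×10^-5 K/W
  R_ceramic fibre blanket = (1/1.37 − 1/1.92)/(4πk) = 0.2091/(4π·0.0836) = 0.1990 K/W
  R_conv,out = 1/(4πr²h) = 1/(4π·1.92²·18.1) = 0.001193 K/W
ΣR = 5.021×10^-5 + 1.386×10^-5 + 0.1990 + 0.001193 = 0.2003 K/W
Q = ΔT/ΣR = (669 K − 312.6 K)/0.2003 = 1780 W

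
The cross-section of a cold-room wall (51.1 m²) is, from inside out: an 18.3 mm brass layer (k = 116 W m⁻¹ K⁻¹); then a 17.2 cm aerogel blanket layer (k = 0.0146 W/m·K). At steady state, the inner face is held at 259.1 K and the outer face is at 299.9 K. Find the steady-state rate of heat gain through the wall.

Series thermal resistances, inner to outer:
  R_brass = L/(kA) = 0.0183/(116·51.1) = 3.087×10^-6 K/W
  R_aerogel blanket = L/(kA) = 0.172/(0.0146·51.1) = 0.2305 K/W
ΣR = 3.087×10^-6 + 0.2305 = 0.2305 K/W
Q = ΔT/ΣR = (259.1 K − 299.9 K)/0.2305 = -177 W
(Negative Q ⇒ heat flows inward; heat gain = 177 W.)

Q = 177 W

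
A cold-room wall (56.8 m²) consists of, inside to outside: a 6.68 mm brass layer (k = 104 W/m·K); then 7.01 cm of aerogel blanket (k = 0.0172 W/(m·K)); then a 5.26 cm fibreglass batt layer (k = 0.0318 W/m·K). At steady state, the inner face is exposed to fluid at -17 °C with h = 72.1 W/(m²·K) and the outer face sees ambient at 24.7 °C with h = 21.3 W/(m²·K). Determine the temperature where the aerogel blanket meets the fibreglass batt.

T = 12.5 °C

Resistance network (inner→outer):
  R_conv,in = 1/(hA) = 1/(72.1·56.8) = 2.442×10^-4 K/W
  R_brass = L/(kA) = 0.00668/(104·56.8) = 1.131×10^-6 K/W
  R_aerogel blanket = L/(kA) = 0.0701/(0.0172·56.8) = 0.07175 K/W
  R_fibreglass batt = L/(kA) = 0.0526/(0.0318·56.8) = 0.02912 K/W
  R_conv,out = 1/(hA) = 1/(21.3·56.8) = 8.266×10^-4 K/W
ΣR = 2.442×10^-4 + 1.131×10^-6 + 0.07175 + 0.02912 + 8.266×10^-4 = 0.1019 K/W
Q = ΔT/ΣR = (-17 °C − 24.7 °C)/0.1019 = -409.2 W
From the inner boundary to the aerogel blanket/fibreglass batt interface, ΣR_partial = 0.07200 K/W.
T_interface = T_in − Q·ΣR_partial = -17 °C − (-409.2)(0.07200) = 12.5 °C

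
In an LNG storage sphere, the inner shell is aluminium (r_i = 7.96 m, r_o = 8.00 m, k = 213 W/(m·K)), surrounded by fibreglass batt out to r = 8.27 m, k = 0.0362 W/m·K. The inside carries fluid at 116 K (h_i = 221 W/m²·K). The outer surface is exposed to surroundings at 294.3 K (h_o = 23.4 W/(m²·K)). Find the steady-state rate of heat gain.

Resistance network (inner→outer):
  R_conv,in = 1/(4πr²h) = 1/(4π·7.96²·221) = 5.683×10^-6 K/W
  R_aluminium = (1/7.96 − 1/8.00)/(4πk) = 6.281×10^-4/(4π·213) = 2.347×10^-7 K/W
  R_fibreglass batt = (1/8.00 − 1/8.27)/(4πk) = 0.004081/(4π·0.0362) = 0.008971 K/W
  R_conv,out = 1/(4πr²h) = 1/(4π·8.27²·23.4) = 4.972×10^-5 K/W
ΣR = 5.683×10^-6 + 2.347×10^-7 + 0.008971 + 4.972×10^-5 = 0.009027 K/W
Q = ΔT/ΣR = (116 K − 294.3 K)/0.009027 = -19800 W
(Negative Q ⇒ heat flows inward; heat gain = 19800 W.)

Q = 19.8 kW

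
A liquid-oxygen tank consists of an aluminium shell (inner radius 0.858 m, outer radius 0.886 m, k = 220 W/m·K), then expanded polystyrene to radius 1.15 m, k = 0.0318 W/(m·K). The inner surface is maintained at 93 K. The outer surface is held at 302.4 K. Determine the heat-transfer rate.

Series thermal resistances, inner to outer:
  R_aluminium = (1/0.858 − 1/0.886)/(4πk) = 0.03683/(4π·220) = 1.332×10^-5 K/W
  R_expanded polystyrene = (1/0.886 − 1/1.15)/(4πk) = 0.2591/(4π·0.0318) = 0.6484 K/W
ΣR = 1.332×10^-5 + 0.6484 = 0.6484 K/W
Q = ΔT/ΣR = (93 K − 302.4 K)/0.6484 = -323 W
(Negative Q ⇒ heat flows inward; heat gain = 323 W.)

Q = 323 W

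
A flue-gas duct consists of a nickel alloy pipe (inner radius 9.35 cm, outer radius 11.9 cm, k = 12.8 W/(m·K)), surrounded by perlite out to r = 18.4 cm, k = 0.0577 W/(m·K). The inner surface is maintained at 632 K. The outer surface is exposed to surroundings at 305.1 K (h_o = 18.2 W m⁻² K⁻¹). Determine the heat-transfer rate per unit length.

Q' = 261 W/m

Series thermal resistances, inner to outer:
  R'_nickel alloy = ln(0.119/0.0935)/(2πk) = 0.2412/(2π·12.8) = 0.002999 m·K/W
  R'_perlite = ln(0.184/0.119)/(2πk) = 0.4358/(2π·0.0577) = 1.202 m·K/W
  R'_conv,out = 1/(2πr h) = 1/(2π·0.184·18.2) = 0.04753 m·K/W
ΣR = 0.002999 + 1.202 + 0.04753 = 1.253 m·K/W
Q' = ΔT/ΣR = (632 K − 305.1 K)/1.253 = 261 W/m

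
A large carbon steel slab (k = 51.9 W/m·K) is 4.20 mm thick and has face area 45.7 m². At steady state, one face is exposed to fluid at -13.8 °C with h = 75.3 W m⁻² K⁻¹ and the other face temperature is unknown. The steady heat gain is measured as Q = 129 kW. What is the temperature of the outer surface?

Sum the resistances:
  R_conv,in = 1/(hA) = 1/(75.3·45.7) = 2.906×10^-4 K/W
  R_carbon steel = L/(kA) = 0.00420/(51.9·45.7) = 1.771×10^-6 K/W
ΣR = 2.924×10^-4 K/W
ΔT = Q·ΣR = 1.29×10^5 × 2.924×10^-4 = 37.72 K
Heat flows inward, so T_out = T_in + ΔT = -13.8 + 37.72 = 23.9 °C

T_out = 23.9 °C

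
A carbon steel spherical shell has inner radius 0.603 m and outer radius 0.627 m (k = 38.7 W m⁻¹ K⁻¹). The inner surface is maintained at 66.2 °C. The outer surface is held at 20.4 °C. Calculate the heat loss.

Q = 4πk·ΔT/(1/r₁ − 1/r₂) = 4π × 38.7 × 45.8 / (1/0.603 − 1/0.627) = 3.51×10^5 W

Q = 351 kW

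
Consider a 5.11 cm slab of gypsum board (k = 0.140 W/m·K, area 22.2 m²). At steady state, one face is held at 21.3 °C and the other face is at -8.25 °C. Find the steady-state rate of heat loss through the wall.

Q = kA·ΔT/L = 0.140 × 22.2 × |21.3 °C − -8.25 °C| / 0.0511 = 1800 W

Q = 1800 W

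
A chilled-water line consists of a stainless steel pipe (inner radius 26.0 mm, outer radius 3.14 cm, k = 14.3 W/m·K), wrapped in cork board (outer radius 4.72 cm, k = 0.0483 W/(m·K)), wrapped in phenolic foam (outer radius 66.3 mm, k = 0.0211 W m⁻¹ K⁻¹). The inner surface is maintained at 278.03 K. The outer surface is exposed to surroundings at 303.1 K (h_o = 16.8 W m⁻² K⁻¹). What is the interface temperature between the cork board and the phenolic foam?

T = 286.4 K

Treat each layer as a resistance in series:
  R'_stainless steel = ln(0.0314/0.0260)/(2πk) = 0.1887/(2π·14.3) = 0.002100 m·K/W
  R'_cork board = ln(0.0472/0.0314)/(2πk) = 0.4076/(2π·0.0483) = 1.343 m·K/W
  R'_phenolic foam = ln(0.0663/0.0472)/(2πk) = 0.3398/(2π·0.0211) = 2.563 m·K/W
  R'_conv,out = 1/(2πr h) = 1/(2π·0.0663·16.8) = 0.1429 m·K/W
ΣR = 0.002100 + 1.343 + 2.563 + 0.1429 = 4.051 m·K/W
Q' = ΔT/ΣR = (278.03 K − 303.1 K)/4.051 = -6.189 W/m
From the inner boundary to the cork board/phenolic foam interface, ΣR_partial = 1.345 m·K/W.
T_interface = T_in − Q'·ΣR_partial = 278.03 K − (-6.189)(1.345) = 286.4 K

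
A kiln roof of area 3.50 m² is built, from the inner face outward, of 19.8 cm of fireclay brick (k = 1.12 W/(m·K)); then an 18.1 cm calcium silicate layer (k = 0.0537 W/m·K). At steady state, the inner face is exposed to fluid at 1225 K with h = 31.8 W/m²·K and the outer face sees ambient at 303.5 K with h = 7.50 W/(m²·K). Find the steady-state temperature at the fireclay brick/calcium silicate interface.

Series thermal resistances, inner to outer:
  R_conv,in = 1/(hA) = 1/(31.8·3.50) = 0.008985 K/W
  R_fireclay brick = L/(kA) = 0.198/(1.12·3.50) = 0.05051 K/W
  R_calcium silicate = L/(kA) = 0.181/(0.0537·3.50) = 0.9630 K/W
  R_conv,out = 1/(hA) = 1/(7.50·3.50) = 0.03810 K/W
ΣR = 0.008985 + 0.05051 + 0.9630 + 0.03810 = 1.061 K/W
Q = ΔT/ΣR = (1225 K − 303.5 K)/1.061 = 868.5 W
From the inner boundary to the fireclay brick/calcium silicate interface, ΣR_partial = 0.05949 K/W.
T_interface = T_in − Q·ΣR_partial = 1225 K − (868.5)(0.05949) = 1173 K

T = 1173 K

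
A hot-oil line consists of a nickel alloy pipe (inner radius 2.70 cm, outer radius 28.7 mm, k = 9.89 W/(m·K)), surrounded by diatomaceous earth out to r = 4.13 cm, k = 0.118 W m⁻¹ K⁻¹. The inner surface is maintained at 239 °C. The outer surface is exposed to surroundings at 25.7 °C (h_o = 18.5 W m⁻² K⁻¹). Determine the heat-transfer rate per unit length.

Resistance network (inner→outer):
  R'_nickel alloy = ln(0.0287/0.0270)/(2πk) = 0.06106/(2π·9.89) = 9.826×10^-4 m·K/W
  R'_diatomaceous earth = ln(0.0413/0.0287)/(2πk) = 0.3640/(2π·0.118) = 0.4909 m·K/W
  R'_conv,out = 1/(2πr h) = 1/(2π·0.0413·18.5) = 0.2083 m·K/W
ΣR = 9.826×10^-4 + 0.4909 + 0.2083 = 0.7002 m·K/W
Q' = ΔT/ΣR = (239 °C − 25.7 °C)/0.7002 = 305 W/m

Q' = 305 W/m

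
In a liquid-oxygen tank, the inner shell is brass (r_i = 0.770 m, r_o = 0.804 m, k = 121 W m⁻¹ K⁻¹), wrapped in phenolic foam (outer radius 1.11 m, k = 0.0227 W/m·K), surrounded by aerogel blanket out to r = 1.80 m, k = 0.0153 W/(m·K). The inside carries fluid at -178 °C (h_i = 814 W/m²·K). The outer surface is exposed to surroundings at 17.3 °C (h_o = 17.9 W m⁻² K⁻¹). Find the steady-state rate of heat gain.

Resistance network (inner→outer):
  R_conv,in = 1/(4πr²h) = 1/(4π·0.770²·814) = 1.649×10^-4 K/W
  R_brass = (1/0.770 − 1/0.804)/(4πk) = 0.05492/(4π·121) = 3.612×10^-5 K/W
  R_phenolic foam = (1/0.804 − 1/1.11)/(4πk) = 0.3429/(4π·0.0227) = 1.202 K/W
  R_aerogel blanket = (1/1.11 − 1/1.80)/(4πk) = 0.3453/(4π·0.0153) = 1.796 K/W
  R_conv,out = 1/(4πr²h) = 1/(4π·1.80²·17.9) = 0.001372 K/W
ΣR = 1.649×10^-4 + 3.612×10^-5 + 1.202 + 1.796 + 0.001372 = 3.000 K/W
Q = ΔT/ΣR = (-178 °C − 17.3 °C)/3.000 = -65.1 W
(Negative Q ⇒ heat flows inward; heat gain = 65.1 W.)

Q = 65.1 W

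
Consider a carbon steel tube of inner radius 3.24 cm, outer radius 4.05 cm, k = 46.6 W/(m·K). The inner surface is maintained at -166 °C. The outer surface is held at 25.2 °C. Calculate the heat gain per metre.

Q' = 2.51×10^5 W/m

Q' = 2πk·ΔT/ln(r₂/r₁) = 2π × 46.6 × 191.2 / ln(0.0405/0.0324) = 2.51×10^5 W/m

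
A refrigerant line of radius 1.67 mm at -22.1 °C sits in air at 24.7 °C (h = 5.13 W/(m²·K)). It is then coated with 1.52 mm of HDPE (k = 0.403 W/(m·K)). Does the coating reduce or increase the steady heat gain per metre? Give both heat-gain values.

increases: 2.52 → 4.69 W/m

Critical radius for a cylinder: r_cr = k/h = 0.0786 m = 7.86 cm.
Outer radius after coating: r₂ = 0.00167 + 0.00152 = 0.00319 m.
Since r₁ < r_cr and r₂ ≤ r_cr, the coating moves toward the maximum at r_cr — heat gain rises.
Bare: R = 1/(2πr₁h) = 18.58 m·K/W; Q = 46.8/18.58 = 2.52 W/m.
Coated: R = R_cond + R_conv = 9.981 m·K/W; Q = 46.8/9.981 = 4.69 W/m.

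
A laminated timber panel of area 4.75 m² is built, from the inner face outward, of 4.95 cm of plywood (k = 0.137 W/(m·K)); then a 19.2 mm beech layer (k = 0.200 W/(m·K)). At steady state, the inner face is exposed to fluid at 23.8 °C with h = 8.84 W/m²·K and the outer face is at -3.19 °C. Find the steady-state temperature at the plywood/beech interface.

T = 1.35 °C

Treat each layer as a resistance in series:
  R_conv,in = 1/(hA) = 1/(8.84·4.75) = 0.02382 K/W
  R_plywood = L/(kA) = 0.0495/(0.137·4.75) = 0.07607 K/W
  R_beech = L/(kA) = 0.0192/(0.200·4.75) = 0.02021 K/W
ΣR = 0.02382 + 0.07607 + 0.02021 = 0.1201 K/W
Q = ΔT/ΣR = (23.8 °C − -3.19 °C)/0.1201 = 224.7 W
From the inner boundary to the plywood/beech interface, ΣR_partial = 0.09989 K/W.
T_interface = T_in − Q·ΣR_partial = 23.8 °C − (224.7)(0.09989) = 1.35 °C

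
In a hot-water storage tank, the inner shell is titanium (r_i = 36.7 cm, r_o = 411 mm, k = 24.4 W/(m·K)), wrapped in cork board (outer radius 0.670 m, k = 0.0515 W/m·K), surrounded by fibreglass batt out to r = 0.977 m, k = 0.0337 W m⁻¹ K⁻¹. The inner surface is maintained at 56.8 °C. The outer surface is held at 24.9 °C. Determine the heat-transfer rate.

Treat each layer as a resistance in series:
  R_titanium = (1/0.367 − 1/0.411)/(4πk) = 0.2917/(4π·24.4) = 9.514×10^-4 K/W
  R_cork board = (1/0.411 − 1/0.670)/(4πk) = 0.9406/(4π·0.0515) = 1.453 K/W
  R_fibreglass batt = (1/0.670 − 1/0.977)/(4πk) = 0.4690/(4π·0.0337) = 1.107 K/W
ΣR = 9.514×10^-4 + 1.453 + 1.107 = 2.561 K/W
Q = ΔT/ΣR = (56.8 °C − 24.9 °C)/2.561 = 12.5 W

Q = 12.5 W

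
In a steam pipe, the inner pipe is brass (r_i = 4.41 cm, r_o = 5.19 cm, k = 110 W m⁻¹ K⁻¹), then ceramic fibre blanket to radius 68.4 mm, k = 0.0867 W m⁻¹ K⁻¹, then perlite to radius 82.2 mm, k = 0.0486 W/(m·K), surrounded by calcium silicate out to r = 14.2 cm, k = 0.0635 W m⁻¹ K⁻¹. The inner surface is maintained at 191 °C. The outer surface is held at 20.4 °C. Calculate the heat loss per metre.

Resistance network (inner→outer):
  R'_brass = ln(0.0519/0.0441)/(2πk) = 0.1629/(2π·110) = 2.356×10^-4 m·K/W
  R'_ceramic fibre blanket = ln(0.0684/0.0519)/(2πk) = 0.2761/(2π·0.0867) = 0.5068 m·K/W
  R'_perlite = ln(0.0822/0.0684)/(2πk) = 0.1838/(2π·0.0486) = 0.6018 m·K/W
  R'_calcium silicate = ln(0.142/0.0822)/(2πk) = 0.5467/(2π·0.0635) = 1.370 m·K/W
ΣR = 2.356×10^-4 + 0.5068 + 0.6018 + 1.370 = 2.479 m·K/W
Q' = ΔT/ΣR = (191 °C − 20.4 °C)/2.479 = 68.8 W/m

Q' = 68.8 W/m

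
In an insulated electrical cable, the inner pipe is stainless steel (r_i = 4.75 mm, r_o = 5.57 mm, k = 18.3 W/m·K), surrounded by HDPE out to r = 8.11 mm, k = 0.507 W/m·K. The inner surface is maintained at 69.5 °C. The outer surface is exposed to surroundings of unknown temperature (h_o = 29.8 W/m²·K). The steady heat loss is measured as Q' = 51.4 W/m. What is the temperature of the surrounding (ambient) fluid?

Sum the resistances:
  R'_stainless steel = ln(0.00557/0.00475)/(2πk) = 0.1593/(2π·18.3) = 0.001385 m·K/W
  R'_HDPE = ln(0.00811/0.00557)/(2πk) = 0.3757/(2π·0.507) = 0.1179 m·K/W
  R'_conv,out = 1/(2πr h) = 1/(2π·0.00811·29.8) = 0.6585 m·K/W
ΣR = 0.7779 m·K/W
ΔT = Q'·ΣR = 51.4 × 0.7779 = 39.98 K
Heat flows outward, so T_out = T_in − ΔT = 69.5 − 39.98 = 29.5 °C

T_out = 29.5 °C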